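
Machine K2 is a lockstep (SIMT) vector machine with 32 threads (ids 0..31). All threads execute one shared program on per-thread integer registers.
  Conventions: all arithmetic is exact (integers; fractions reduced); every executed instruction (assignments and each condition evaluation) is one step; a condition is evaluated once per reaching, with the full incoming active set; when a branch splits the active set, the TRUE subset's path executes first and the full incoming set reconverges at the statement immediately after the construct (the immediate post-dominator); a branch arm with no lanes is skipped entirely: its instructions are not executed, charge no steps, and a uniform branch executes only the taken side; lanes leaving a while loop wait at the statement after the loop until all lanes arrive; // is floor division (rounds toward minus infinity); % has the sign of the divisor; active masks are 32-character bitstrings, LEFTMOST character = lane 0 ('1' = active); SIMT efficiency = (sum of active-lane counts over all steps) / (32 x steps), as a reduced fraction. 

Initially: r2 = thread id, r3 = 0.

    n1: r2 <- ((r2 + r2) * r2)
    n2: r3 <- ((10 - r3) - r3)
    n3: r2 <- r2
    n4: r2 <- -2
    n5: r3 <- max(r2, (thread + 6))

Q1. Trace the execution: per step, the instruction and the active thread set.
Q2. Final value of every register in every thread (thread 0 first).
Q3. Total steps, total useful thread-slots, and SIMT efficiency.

step 0: r2 <- ((r2 + r2) * r2)       11111111111111111111111111111111
step 1: r3 <- ((10 - r3) - r3)       11111111111111111111111111111111
step 2: r2 <- r2                     11111111111111111111111111111111
step 3: r2 <- -2                     11111111111111111111111111111111
step 4: r3 <- max(r2, (thread + 6))  11111111111111111111111111111111

Answer: 5 steps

r2: -2,-2,-2,-2,-2,-2,-2,-2,-2,-2,-2,-2,-2,-2,-2,-2,-2,-2,-2,-2,-2,-2,-2,-2,-2,-2,-2,-2,-2,-2,-2,-2
r3: 6,7,8,9,10,11,12,13,14,15,16,17,18,19,20,21,22,23,24,25,26,27,28,29,30,31,32,33,34,35,36,37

steps = 5; useful = 160; efficiency = 160/160 = 1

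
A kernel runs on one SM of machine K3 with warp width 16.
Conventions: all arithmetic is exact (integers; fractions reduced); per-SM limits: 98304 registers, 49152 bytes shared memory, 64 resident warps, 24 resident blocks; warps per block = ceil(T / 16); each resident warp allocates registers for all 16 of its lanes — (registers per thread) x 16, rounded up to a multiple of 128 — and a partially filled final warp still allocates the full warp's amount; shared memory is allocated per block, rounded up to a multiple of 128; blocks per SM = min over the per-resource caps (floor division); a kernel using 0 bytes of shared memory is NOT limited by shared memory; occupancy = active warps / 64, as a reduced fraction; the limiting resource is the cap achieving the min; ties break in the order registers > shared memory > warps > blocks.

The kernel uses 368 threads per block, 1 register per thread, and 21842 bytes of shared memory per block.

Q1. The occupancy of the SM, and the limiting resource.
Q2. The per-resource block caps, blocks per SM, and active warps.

Answer: occupancy 23/32, limited by shared memory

registers: 33 blocks
shared memory: 2 blocks
warps: 2 blocks
blocks: 24 blocks

Answer: 2 blocks, 46 active warps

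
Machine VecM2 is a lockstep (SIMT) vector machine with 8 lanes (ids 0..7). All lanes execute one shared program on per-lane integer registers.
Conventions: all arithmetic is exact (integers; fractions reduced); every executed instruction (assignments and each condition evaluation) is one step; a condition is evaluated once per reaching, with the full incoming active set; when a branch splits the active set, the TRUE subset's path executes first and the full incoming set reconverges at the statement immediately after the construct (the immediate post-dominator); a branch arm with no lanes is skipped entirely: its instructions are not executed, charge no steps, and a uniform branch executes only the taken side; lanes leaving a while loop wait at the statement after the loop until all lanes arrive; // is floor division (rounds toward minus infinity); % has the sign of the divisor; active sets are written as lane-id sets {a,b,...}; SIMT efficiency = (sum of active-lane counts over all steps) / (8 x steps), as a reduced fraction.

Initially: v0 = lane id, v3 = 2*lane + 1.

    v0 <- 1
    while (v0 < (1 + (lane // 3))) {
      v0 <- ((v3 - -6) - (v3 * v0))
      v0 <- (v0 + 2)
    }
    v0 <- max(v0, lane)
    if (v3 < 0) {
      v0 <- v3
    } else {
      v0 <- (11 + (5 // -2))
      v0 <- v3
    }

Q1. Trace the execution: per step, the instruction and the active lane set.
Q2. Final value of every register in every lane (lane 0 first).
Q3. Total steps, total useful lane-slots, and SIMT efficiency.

step 0: v0 <- 1                      {0,1,2,3,4,5,6,7}
step 1: eval (v0 < (1 + (lane // 3))) {0,1,2,3,4,5,6,7}
step 2: v0 <- ((v3 - -6) - (v3 * v0)) {3,4,5,6,7}
step 3: v0 <- (v0 + 2)               {3,4,5,6,7}
step 4: eval (v0 < (1 + (lane // 3))) {3,4,5,6,7}
step 5: v0 <- max(v0, lane)          {0,1,2,3,4,5,6,7}
step 6: eval (v3 < 0)                {0,1,2,3,4,5,6,7}
step 7: v0 <- (11 + (5 // -2))       {0,1,2,3,4,5,6,7}
step 8: v0 <- v3                     {0,1,2,3,4,5,6,7}

Answer: 9 steps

v0: 1,3,5,7,9,11,13,15
v3: 1,3,5,7,9,11,13,15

steps = 9; useful = 63; efficiency = 63/72 = 7/8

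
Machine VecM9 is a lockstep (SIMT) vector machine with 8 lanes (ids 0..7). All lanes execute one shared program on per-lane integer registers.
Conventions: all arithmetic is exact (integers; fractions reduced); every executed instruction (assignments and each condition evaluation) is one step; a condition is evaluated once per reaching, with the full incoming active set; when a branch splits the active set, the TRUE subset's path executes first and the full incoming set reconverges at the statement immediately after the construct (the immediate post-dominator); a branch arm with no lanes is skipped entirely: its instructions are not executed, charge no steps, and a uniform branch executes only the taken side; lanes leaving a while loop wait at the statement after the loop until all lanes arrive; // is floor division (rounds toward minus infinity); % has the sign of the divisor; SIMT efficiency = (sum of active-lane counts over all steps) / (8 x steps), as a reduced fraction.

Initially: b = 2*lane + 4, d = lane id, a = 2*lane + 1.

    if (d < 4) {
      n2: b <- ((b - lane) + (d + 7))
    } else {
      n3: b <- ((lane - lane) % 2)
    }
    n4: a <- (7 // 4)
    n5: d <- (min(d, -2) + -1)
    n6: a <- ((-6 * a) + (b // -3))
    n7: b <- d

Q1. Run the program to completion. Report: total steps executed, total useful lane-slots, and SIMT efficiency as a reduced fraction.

Answer: 7 steps, 48 useful, 6/7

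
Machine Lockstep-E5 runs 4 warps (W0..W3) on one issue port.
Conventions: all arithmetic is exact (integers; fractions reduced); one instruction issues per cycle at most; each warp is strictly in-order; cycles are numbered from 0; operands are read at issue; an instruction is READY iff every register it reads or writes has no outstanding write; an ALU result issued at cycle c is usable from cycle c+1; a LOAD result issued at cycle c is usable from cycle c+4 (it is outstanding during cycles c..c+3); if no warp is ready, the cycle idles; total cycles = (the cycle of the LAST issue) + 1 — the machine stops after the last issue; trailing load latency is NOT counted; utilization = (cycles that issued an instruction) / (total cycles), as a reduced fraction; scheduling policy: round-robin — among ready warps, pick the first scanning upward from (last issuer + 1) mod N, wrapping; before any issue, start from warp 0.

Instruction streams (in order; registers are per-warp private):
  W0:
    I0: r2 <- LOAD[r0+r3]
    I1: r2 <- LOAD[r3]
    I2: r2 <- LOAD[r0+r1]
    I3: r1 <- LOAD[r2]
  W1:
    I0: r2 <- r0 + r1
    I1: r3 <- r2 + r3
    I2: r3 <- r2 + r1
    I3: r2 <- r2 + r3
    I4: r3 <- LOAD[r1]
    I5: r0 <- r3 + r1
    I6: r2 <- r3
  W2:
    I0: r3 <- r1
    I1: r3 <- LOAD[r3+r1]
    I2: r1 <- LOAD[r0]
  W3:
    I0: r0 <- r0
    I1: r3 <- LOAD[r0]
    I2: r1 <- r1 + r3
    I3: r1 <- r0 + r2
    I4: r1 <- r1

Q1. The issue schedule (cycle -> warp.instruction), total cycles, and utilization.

cycle 0: W0.I0
cycle 1: W1.I0
cycle 2: W2.I0
cycle 3: W3.I0
cycle 4: W0.I1
cycle 5: W1.I1
cycle 6: W2.I1
cycle 7: W3.I1
cycle 8: W0.I2
cycle 9: W1.I2
cycle 10: W2.I2
cycle 11: W3.I2
cycle 12: W0.I3
cycle 13: W1.I3
cycle 14: W3.I3
cycle 15: W1.I4
cycle 16: W3.I4
cycle 17: idle
cycle 18: idle
cycle 19: W1.I5
cycle 20: W1.I6

Answer: 21 cycles, utilization 19/21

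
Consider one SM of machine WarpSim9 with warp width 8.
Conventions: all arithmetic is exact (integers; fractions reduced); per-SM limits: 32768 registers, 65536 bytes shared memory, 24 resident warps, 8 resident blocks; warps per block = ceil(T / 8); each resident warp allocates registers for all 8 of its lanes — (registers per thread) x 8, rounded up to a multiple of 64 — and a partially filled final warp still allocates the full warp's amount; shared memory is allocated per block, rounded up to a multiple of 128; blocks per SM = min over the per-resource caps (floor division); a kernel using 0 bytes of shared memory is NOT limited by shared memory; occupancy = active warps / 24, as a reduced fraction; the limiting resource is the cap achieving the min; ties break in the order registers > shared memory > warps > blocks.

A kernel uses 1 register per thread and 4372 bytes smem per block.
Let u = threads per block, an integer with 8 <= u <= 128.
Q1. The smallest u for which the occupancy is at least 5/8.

Answer: u = 9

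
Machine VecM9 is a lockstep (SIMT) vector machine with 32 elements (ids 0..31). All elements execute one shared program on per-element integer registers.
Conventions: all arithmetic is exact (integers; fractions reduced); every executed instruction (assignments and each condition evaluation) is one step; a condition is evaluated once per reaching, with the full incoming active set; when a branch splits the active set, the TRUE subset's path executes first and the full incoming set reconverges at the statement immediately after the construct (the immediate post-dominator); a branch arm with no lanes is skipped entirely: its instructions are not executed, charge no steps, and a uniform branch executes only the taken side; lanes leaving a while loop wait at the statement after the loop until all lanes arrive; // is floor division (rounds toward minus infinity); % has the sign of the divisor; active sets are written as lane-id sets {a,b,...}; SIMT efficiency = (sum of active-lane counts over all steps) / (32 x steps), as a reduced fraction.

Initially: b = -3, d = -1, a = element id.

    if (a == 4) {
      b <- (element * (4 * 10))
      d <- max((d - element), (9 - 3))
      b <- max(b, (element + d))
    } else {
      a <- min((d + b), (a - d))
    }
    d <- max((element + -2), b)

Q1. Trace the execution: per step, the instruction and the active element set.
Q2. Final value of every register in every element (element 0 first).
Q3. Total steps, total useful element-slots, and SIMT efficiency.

step 0: eval (a == 4)                {0,1,2,3,4,5,6,7,8,9,10,11,12,13,14,15,16,17,18,19,20,21,22,23,24,25,26,27,28,29,30,31}
step 1: b <- (element * (4 * 10))    {4}
step 2: d <- max((d - element), (9 - 3)) {4}
step 3: b <- max(b, (element + d))   {4}
step 4: a <- min((d + b), (a - d))   {0,1,2,3,5,6,7,8,9,10,11,12,13,14,15,16,17,18,19,20,21,22,23,24,25,26,27,28,29,30,31}
step 5: d <- max((element + -2), b)  {0,1,2,3,4,5,6,7,8,9,10,11,12,13,14,15,16,17,18,19,20,21,22,23,24,25,26,27,28,29,30,31}

Answer: 6 steps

b: -3,-3,-3,-3,160,-3,-3,-3,-3,-3,-3,-3,-3,-3,-3,-3,-3,-3,-3,-3,-3,-3,-3,-3,-3,-3,-3,-3,-3,-3,-3,-3
d: -2,-1,0,1,160,3,4,5,6,7,8,9,10,11,12,13,14,15,16,17,18,19,20,21,22,23,24,25,26,27,28,29
a: -4,-4,-4,-4,4,-4,-4,-4,-4,-4,-4,-4,-4,-4,-4,-4,-4,-4,-4,-4,-4,-4,-4,-4,-4,-4,-4,-4,-4,-4,-4,-4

steps = 6; useful = 98; efficiency = 98/192 = 49/96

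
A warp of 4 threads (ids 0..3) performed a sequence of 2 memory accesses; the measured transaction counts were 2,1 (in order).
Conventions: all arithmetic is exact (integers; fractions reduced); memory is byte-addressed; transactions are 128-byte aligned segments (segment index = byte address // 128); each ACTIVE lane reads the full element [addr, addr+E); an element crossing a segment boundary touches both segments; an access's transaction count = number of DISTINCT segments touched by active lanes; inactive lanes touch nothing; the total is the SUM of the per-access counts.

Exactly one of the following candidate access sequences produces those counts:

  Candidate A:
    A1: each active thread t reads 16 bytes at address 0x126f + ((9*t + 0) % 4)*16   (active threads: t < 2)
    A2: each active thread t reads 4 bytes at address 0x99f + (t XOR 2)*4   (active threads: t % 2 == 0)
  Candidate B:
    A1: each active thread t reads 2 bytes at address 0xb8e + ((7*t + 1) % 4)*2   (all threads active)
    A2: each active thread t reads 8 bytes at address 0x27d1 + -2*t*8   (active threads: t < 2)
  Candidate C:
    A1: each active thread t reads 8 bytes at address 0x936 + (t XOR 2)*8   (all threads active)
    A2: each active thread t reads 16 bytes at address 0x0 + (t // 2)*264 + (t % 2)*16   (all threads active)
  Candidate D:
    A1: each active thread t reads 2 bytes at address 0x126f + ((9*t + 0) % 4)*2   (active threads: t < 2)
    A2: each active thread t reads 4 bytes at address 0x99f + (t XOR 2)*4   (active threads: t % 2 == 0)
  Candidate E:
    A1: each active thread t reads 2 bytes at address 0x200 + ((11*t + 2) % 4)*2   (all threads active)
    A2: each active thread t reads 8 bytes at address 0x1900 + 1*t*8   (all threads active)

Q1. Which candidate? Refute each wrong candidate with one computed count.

B: A1 gives 1 transaction, not 2
C: A1 gives 1 transaction, not 2
D: A1 gives 1 transaction, not 2
E: A1 gives 1 transaction, not 2
A: all counts match (2,1)

Answer: A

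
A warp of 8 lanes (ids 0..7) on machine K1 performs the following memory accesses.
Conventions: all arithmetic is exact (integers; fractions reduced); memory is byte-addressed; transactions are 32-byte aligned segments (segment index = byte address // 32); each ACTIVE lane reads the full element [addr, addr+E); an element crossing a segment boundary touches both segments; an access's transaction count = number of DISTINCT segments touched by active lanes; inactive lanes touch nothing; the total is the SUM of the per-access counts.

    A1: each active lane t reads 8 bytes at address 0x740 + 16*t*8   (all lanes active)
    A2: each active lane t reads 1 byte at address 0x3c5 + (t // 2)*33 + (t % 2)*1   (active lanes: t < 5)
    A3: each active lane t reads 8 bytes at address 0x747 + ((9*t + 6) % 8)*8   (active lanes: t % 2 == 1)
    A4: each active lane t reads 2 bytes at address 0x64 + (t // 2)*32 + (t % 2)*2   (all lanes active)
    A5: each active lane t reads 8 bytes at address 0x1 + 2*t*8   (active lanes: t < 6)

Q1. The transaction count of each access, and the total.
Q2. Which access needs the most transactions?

A1: 8 transactions
A2: 3 transactions
A3: 3 transactions
A4: 4 transactions
A5: 3 transactions

Answer: 8,3,3,4,3; total 21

Answer: A1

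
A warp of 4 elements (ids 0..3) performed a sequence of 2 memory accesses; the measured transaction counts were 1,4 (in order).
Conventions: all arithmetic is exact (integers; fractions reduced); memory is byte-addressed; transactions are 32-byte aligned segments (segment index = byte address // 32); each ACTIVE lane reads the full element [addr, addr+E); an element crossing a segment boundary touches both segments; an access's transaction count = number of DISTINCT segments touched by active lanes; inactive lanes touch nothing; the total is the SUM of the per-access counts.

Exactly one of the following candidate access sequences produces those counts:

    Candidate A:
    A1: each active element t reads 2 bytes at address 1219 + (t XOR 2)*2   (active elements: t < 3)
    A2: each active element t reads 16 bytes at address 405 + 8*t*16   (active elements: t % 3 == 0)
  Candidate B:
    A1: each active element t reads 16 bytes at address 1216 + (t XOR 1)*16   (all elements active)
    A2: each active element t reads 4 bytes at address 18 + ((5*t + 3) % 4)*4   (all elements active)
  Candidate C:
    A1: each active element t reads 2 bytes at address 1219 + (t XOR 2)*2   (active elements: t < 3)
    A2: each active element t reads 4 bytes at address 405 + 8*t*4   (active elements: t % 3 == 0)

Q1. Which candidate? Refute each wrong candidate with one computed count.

B: A1 gives 2 transactions, not 1
C: A2 gives 2 transactions, not 4
A: all counts match (1,4)

Answer: A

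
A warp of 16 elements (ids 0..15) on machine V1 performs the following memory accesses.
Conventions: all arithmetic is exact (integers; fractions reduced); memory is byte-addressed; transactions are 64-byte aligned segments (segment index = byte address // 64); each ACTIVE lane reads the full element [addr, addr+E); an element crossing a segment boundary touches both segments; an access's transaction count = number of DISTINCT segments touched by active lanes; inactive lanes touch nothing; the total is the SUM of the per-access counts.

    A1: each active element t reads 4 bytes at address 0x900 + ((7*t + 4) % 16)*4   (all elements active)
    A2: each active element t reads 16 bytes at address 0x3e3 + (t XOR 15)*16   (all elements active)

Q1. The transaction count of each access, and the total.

A1: 1 transaction
A2: 5 transactions

Answer: 1,5; total 6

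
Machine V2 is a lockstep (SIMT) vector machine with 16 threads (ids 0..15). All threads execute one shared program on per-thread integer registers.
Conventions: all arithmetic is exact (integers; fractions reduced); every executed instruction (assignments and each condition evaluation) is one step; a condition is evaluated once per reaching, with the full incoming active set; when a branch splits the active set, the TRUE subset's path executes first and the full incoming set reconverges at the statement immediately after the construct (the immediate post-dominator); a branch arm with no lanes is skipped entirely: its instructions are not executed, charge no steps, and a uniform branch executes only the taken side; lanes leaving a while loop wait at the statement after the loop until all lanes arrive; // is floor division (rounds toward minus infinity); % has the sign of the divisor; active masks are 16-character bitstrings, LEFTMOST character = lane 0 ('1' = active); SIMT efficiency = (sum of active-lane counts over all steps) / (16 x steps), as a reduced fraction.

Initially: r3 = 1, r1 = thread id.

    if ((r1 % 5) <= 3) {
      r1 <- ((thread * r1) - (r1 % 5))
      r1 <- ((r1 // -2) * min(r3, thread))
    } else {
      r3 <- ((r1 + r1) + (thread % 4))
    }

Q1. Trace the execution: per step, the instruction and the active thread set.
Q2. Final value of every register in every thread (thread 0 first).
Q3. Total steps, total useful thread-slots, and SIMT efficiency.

step 0: eval ((r1 % 5) <= 3)         1111111111111111
step 1: r1 <- ((thread * r1) - (r1 % 5)) 1111011110111101
step 2: r1 <- ((r1 // -2) * min(r3, thread)) 1111011110111101
step 3: r3 <- ((r1 + r1) + (thread % 4)) 0000100001000010

Answer: 4 steps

r3: 1,1,1,1,8,1,1,1,1,19,1,1,1,1,30,1
r1: 0,0,-1,-3,4,-13,-18,-24,-31,9,-50,-60,-71,-83,14,-113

steps = 4; useful = 45; efficiency = 45/64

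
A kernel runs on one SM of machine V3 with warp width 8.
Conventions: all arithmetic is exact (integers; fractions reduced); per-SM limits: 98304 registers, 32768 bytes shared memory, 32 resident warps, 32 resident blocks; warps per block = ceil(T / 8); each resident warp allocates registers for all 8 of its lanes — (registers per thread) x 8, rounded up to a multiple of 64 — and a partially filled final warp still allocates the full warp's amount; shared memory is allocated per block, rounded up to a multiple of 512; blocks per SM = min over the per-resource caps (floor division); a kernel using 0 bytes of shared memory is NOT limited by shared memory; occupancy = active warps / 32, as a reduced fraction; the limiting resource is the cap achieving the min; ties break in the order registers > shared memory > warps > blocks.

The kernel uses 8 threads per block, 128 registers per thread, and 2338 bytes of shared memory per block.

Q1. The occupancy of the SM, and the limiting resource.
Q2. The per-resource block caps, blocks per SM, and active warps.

Answer: occupancy 3/8, limited by shared memory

registers: 96 blocks
shared memory: 12 blocks
warps: 32 blocks
blocks: 32 blocks

Answer: 12 blocks, 12 active warps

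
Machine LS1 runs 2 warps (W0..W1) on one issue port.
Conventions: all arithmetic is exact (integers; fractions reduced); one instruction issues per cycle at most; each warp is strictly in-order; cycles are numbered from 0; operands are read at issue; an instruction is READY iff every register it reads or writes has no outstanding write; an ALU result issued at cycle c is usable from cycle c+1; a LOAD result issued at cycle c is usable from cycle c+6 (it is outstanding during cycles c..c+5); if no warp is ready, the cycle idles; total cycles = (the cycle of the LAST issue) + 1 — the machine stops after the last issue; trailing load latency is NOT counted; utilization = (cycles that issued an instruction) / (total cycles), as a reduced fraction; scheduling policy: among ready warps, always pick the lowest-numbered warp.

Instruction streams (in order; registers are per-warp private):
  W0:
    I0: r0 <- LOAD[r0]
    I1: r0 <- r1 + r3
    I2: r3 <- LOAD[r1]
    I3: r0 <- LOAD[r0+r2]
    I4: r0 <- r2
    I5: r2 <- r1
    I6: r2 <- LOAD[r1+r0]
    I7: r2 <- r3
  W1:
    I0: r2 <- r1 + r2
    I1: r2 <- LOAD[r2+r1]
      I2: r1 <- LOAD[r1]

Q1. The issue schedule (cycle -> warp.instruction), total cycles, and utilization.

cycle 0: W0.I0
cycle 1: W1.I0
cycle 2: W1.I1
cycle 3: W1.I2
cycle 4: idle
cycle 5: idle
cycle 6: W0.I1
cycle 7: W0.I2
cycle 8: W0.I3
cycle 9: idle
cycle 10: idle
cycle 11: idle
cycle 12: idle
cycle 13: idle
cycle 14: W0.I4
cycle 15: W0.I5
cycle 16: W0.I6
cycle 17: idle
cycle 18: idle
cycle 19: idle
cycle 20: idle
cycle 21: idle
cycle 22: W0.I7

Answer: 23 cycles, utilization 11/23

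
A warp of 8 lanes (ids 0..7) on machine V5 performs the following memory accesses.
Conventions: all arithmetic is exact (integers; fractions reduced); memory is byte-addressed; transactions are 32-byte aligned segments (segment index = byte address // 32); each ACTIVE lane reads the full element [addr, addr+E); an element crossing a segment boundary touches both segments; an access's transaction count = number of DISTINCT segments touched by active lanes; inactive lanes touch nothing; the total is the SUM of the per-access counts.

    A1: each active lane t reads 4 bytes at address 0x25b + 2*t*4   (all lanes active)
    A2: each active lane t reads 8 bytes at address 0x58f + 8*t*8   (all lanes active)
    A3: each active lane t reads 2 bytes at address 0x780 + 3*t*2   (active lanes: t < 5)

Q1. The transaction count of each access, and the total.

A1: 3 transactions
A2: 8 transactions
A3: 1 transaction

Answer: 3,8,1; total 12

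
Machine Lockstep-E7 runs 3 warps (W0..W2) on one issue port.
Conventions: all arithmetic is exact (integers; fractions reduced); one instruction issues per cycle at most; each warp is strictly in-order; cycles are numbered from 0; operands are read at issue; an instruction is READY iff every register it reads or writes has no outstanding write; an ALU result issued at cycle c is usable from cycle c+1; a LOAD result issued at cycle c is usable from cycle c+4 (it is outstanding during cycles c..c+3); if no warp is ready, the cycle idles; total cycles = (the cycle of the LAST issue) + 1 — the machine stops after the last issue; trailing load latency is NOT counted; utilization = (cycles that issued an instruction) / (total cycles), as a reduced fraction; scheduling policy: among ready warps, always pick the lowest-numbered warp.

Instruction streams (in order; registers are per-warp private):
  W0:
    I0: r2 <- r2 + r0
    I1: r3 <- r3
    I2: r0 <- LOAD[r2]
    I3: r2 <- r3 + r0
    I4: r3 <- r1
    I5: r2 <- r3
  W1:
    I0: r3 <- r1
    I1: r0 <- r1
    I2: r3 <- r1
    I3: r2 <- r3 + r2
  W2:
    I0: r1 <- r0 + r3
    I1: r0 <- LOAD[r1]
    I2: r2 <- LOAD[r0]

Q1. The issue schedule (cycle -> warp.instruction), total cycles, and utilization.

cycle 0: W0.I0
cycle 1: W0.I1
cycle 2: W0.I2
cycle 3: W1.I0
cycle 4: W1.I1
cycle 5: W1.I2
cycle 6: W0.I3
cycle 7: W0.I4
cycle 8: W0.I5
cycle 9: W1.I3
cycle 10: W2.I0
cycle 11: W2.I1
cycle 12: idle
cycle 13: idle
cycle 14: idle
cycle 15: W2.I2

Answer: 16 cycles, utilization 13/16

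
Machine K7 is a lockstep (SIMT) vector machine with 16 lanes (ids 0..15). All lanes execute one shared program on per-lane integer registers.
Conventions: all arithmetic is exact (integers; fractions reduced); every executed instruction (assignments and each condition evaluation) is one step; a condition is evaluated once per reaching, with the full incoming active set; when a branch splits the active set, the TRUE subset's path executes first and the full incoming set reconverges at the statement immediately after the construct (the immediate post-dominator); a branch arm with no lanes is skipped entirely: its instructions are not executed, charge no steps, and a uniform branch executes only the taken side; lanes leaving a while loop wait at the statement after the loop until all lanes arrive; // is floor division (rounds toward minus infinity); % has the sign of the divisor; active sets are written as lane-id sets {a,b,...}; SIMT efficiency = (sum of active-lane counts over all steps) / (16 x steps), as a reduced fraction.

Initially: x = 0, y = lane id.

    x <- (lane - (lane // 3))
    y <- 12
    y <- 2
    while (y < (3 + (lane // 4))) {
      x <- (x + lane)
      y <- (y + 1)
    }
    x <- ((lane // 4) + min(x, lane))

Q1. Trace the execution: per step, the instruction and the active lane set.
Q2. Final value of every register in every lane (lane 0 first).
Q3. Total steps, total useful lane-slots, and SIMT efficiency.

step 0: x <- (lane - (lane // 3))    {0,1,2,3,4,5,6,7,8,9,10,11,12,13,14,15}
step 1: y <- 12                      {0,1,2,3,4,5,6,7,8,9,10,11,12,13,14,15}
step 2: y <- 2                       {0,1,2,3,4,5,6,7,8,9,10,11,12,13,14,15}
step 3: eval (y < (3 + (lane // 4))) {0,1,2,3,4,5,6,7,8,9,10,11,12,13,14,15}
step 4: x <- (x + lane)              {0,1,2,3,4,5,6,7,8,9,10,11,12,13,14,15}
step 5: y <- (y + 1)                 {0,1,2,3,4,5,6,7,8,9,10,11,12,13,14,15}
step 6: eval (y < (3 + (lane // 4))) {0,1,2,3,4,5,6,7,8,9,10,11,12,13,14,15}
step 7: x <- (x + lane)              {4,5,6,7,8,9,10,11,12,13,14,15}
step 8: y <- (y + 1)                 {4,5,6,7,8,9,10,11,12,13,14,15}
step 9: eval (y < (3 + (lane // 4))) {4,5,6,7,8,9,10,11,12,13,14,15}
step 10: x <- (x + lane)              {8,9,10,11,12,13,14,15}
step 11: y <- (y + 1)                 {8,9,10,11,12,13,14,15}
step 12: eval (y < (3 + (lane // 4))) {8,9,10,11,12,13,14,15}
step 13: x <- (x + lane)              {12,13,14,15}
step 14: y <- (y + 1)                 {12,13,14,15}
step 15: eval (y < (3 + (lane // 4))) {12,13,14,15}
step 16: x <- ((lane // 4) + min(x, lane)) {0,1,2,3,4,5,6,7,8,9,10,11,12,13,14,15}

Answer: 17 steps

x: 0,1,2,3,5,6,7,8,10,11,12,13,15,16,17,18
y: 3,3,3,3,4,4,4,4,5,5,5,5,6,6,6,6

steps = 17; useful = 200; efficiency = 200/272 = 25/34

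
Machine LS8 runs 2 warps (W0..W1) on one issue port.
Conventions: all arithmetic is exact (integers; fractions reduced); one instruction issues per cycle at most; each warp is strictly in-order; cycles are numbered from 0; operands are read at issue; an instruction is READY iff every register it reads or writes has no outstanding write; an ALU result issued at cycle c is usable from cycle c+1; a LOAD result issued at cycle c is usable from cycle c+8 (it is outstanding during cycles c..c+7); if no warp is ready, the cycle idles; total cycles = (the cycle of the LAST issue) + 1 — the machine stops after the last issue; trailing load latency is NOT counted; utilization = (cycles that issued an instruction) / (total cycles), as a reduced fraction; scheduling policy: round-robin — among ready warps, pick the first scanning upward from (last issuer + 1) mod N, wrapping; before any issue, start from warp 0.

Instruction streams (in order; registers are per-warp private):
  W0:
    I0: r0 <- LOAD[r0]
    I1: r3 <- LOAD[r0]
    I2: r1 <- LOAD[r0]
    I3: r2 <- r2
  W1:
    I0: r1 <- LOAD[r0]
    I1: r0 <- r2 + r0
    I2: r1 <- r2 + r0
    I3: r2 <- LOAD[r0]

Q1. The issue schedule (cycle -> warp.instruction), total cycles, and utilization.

cycle 0: W0.I0
cycle 1: W1.I0
cycle 2: W1.I1
cycle 3: idle
cycle 4: idle
cycle 5: idle
cycle 6: idle
cycle 7: idle
cycle 8: W0.I1
cycle 9: W1.I2
cycle 10: W0.I2
cycle 11: W1.I3
cycle 12: W0.I3

Answer: 13 cycles, utilization 8/13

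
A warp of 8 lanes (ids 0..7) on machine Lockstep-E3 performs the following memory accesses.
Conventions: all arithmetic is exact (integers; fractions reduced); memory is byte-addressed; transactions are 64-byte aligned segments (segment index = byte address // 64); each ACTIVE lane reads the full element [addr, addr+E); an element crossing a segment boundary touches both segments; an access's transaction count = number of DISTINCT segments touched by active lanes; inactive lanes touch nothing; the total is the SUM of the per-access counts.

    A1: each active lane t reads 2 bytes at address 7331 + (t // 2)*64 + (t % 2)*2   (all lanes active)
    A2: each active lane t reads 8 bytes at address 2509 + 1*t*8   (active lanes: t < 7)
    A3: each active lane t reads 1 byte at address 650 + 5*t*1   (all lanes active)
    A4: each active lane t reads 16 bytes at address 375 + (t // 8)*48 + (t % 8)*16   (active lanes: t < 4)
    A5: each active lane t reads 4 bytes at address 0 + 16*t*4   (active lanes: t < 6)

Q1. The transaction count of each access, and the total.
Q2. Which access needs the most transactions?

A1: 4 transactions
A2: 2 transactions
A3: 1 transaction
A4: 2 transactions
A5: 6 transactions

Answer: 4,2,1,2,6; total 15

Answer: A5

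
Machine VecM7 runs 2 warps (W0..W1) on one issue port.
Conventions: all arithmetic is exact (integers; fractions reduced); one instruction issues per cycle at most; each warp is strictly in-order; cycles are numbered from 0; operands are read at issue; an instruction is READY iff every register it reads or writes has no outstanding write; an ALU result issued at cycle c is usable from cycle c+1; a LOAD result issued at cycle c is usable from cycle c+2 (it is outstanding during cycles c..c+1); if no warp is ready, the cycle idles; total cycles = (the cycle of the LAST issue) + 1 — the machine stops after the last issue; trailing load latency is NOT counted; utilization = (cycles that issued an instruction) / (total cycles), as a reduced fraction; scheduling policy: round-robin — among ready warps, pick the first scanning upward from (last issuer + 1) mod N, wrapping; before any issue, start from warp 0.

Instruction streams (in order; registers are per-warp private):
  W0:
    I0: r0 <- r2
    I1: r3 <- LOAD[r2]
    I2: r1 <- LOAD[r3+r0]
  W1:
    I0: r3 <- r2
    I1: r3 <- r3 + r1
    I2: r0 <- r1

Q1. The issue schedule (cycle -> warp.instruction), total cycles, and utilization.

cycle 0: W0.I0
cycle 1: W1.I0
cycle 2: W0.I1
cycle 3: W1.I1
cycle 4: W0.I2
cycle 5: W1.I2

Answer: 6 cycles, utilization 1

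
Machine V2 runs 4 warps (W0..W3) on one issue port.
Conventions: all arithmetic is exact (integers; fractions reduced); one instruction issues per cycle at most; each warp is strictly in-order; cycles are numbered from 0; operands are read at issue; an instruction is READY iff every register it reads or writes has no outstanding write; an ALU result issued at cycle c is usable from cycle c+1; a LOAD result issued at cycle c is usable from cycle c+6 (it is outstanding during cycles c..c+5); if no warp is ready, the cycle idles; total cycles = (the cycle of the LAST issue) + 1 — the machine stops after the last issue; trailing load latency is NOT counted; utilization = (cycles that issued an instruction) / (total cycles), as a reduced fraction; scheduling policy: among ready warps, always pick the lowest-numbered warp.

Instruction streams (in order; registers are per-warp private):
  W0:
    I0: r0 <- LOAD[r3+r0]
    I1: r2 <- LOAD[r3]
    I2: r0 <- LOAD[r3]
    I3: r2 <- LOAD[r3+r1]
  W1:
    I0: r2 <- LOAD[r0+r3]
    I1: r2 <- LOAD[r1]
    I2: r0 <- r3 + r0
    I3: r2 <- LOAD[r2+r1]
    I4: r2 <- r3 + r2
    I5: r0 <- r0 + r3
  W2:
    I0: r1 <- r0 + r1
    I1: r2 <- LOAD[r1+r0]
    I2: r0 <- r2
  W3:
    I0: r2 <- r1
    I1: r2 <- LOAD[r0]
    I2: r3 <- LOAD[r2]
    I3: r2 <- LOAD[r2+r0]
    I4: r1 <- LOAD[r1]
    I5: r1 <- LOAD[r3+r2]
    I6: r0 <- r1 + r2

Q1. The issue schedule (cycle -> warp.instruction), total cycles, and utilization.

cycle 0: W0.I0
cycle 1: W0.I1
cycle 2: W1.I0
cycle 3: W2.I0
cycle 4: W2.I1
cycle 5: W3.I0
cycle 6: W0.I2
cycle 7: W0.I3
cycle 8: W1.I1
cycle 9: W1.I2
cycle 10: W2.I2
cycle 11: W3.I1
cycle 12: idle
cycle 13: idle
cycle 14: W1.I3
cycle 15: idle
cycle 16: idle
cycle 17: W3.I2
cycle 18: W3.I3
cycle 19: W3.I4
cycle 20: W1.I4
cycle 21: W1.I5
cycle 22: idle
cycle 23: idle
cycle 24: idle
cycle 25: W3.I5
cycle 26: idle
cycle 27: idle
cycle 28: idle
cycle 29: idle
cycle 30: idle
cycle 31: W3.I6

Answer: 32 cycles, utilization 5/8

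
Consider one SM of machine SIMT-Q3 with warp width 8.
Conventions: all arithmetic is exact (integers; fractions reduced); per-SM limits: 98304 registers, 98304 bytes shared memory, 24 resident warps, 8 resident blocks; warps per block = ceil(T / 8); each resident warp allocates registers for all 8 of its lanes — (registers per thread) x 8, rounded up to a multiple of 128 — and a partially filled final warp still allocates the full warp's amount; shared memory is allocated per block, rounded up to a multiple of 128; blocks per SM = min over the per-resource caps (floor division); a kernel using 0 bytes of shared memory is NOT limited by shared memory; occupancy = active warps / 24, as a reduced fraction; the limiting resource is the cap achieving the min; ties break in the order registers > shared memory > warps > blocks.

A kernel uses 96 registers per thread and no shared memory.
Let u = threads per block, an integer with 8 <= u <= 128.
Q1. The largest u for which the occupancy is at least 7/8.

Answer: u = 96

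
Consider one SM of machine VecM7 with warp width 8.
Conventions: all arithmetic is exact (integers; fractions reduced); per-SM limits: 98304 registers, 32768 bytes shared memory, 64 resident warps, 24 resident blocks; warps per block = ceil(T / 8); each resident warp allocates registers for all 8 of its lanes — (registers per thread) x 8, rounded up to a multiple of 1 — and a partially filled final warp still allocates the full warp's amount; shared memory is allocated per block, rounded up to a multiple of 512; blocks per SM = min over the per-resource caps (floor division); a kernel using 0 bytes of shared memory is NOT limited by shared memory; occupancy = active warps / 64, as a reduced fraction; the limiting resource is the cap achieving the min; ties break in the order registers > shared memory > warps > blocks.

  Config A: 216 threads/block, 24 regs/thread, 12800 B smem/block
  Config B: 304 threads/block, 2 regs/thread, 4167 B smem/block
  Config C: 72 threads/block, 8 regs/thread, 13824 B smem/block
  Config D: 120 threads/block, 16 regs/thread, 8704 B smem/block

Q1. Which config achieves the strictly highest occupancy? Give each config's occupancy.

occupancies: A 27/32, B 19/32, C 9/32, D 45/64

Answer: A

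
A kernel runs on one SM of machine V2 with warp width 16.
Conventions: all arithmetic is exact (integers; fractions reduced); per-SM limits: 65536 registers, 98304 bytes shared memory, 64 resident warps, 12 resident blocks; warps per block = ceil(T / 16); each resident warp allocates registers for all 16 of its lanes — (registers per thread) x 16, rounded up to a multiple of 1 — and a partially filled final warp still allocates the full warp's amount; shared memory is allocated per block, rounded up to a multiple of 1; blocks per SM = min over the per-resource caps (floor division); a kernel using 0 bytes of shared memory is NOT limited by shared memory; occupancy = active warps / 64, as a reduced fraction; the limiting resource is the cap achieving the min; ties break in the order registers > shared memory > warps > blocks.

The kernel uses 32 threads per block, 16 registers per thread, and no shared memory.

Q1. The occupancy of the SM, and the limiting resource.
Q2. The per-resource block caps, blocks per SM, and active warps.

Answer: occupancy 3/8, limited by blocks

registers: 128 blocks
shared memory: no limit (kernel uses none)
warps: 32 blocks
blocks: 12 blocks

Answer: 12 blocks, 24 active warps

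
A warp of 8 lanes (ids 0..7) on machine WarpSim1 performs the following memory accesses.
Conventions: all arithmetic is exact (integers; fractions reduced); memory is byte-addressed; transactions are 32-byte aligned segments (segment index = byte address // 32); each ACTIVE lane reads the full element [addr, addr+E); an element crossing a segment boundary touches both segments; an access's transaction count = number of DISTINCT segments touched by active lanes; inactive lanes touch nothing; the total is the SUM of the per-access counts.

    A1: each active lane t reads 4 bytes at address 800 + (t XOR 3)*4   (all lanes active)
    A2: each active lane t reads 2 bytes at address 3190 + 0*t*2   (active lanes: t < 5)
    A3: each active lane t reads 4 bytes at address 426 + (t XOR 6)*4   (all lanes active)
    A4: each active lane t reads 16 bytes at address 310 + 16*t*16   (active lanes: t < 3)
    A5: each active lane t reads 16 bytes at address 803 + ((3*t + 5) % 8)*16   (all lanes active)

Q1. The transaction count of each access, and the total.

A1: 1 transaction
A2: 1 transaction
A3: 2 transactions
A4: 6 transactions
A5: 5 transactions

Answer: 1,1,2,6,5; total 15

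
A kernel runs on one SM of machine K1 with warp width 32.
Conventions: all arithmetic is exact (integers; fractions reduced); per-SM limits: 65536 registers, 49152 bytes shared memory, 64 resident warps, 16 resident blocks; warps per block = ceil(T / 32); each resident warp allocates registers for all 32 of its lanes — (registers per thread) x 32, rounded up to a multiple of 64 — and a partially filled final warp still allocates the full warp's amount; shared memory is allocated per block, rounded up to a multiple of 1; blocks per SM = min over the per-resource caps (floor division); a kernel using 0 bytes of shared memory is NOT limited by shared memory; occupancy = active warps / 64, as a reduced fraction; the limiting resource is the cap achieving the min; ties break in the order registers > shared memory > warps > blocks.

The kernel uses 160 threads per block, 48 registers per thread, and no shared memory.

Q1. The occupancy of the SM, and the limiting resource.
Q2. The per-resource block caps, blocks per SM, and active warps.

Answer: occupancy 5/8, limited by registers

registers: 8 blocks
shared memory: no limit (kernel uses none)
warps: 12 blocks
blocks: 16 blocks

Answer: 8 blocks, 40 active warps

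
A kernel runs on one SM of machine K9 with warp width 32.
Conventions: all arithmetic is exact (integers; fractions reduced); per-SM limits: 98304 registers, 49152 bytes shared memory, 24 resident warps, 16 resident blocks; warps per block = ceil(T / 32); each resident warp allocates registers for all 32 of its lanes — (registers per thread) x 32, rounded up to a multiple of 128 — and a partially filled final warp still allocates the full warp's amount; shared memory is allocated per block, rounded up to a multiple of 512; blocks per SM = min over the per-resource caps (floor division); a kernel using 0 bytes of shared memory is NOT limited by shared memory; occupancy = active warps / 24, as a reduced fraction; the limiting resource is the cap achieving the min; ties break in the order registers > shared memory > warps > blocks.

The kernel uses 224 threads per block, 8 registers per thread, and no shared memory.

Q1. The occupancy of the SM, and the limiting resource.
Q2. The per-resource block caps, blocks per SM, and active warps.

Answer: occupancy 7/8, limited by warps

registers: 54 blocks
shared memory: no limit (kernel uses none)
warps: 3 blocks
blocks: 16 blocks

Answer: 3 blocks, 21 active warps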